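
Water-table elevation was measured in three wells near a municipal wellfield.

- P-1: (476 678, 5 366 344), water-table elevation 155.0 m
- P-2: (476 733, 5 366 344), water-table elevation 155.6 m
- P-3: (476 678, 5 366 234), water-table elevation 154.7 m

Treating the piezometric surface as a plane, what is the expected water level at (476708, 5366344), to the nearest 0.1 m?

∂h/∂x = (155.6 − 155.0) / (476733 − 476678) = +0.01091
∂h/∂y = (154.7 − 155.0) / (5366234 − 5366344) = +0.002727
h(476708, 5366344) = 155.0 + (+0.01091)·(30) + (+0.002727)·(0) = 155.0 +0.327 +0.000 = 155.327 m.

155.3 m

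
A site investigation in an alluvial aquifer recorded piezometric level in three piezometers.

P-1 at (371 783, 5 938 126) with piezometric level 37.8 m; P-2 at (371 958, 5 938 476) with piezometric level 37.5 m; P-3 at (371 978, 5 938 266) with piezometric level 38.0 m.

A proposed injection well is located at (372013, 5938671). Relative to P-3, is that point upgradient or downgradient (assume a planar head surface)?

downgradient

With h = a·x + b·y + c and P-1 as origin, the differences give:
  175·a + 350·b = -0.3
  195·a + 140·b = +0.2
Eliminate b (×140 and ×350, subtract): -43750·a = -112.00 → a = ∂h/∂x = +0.002560
Back-substitute: b = ∂h/∂y = -0.002137.
Head at (372013, 5938671) = 37.8 + (+0.002560)·(230) + (-0.002137)·(545) = 37.22 m.
That is lower than the 38.0 m at P-3, so the point is downgradient.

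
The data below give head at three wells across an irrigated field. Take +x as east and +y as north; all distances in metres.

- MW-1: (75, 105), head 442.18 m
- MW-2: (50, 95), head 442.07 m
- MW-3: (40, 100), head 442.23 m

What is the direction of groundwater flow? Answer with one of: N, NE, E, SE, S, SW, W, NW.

S

Taking MW-1 as reference: MW-2−MW-1 = (-25, -10, -0.11); MW-3−MW-1 = (-35, -5, +0.05).
Determinant of the coordinate differences = (-25)·(-5) − (-35)·(-10) = -225.
∂h/∂x = [(-0.11)·(-5) − (+0.05)·(-10)] / -225 = -0.004667
∂h/∂y = [(-25)·(+0.05) − (-35)·(-0.11)] / -225 = +0.02267
Flow = −∇h = (+0.004667 east, -0.02267 north), which points south.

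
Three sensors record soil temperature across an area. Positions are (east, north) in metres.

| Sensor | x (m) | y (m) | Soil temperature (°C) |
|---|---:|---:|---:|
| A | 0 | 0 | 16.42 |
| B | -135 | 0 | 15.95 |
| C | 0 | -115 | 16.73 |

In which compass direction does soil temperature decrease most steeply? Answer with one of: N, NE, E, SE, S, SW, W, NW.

NW

∂T/∂x = (15.95 − 16.42) / (-135 − 0) = +0.003481
∂T/∂y = (16.73 − 16.42) / (-115 − 0) = -0.002696
Steepest decrease is along −∇f = (-0.003481 E, +0.002696 N) → northwest.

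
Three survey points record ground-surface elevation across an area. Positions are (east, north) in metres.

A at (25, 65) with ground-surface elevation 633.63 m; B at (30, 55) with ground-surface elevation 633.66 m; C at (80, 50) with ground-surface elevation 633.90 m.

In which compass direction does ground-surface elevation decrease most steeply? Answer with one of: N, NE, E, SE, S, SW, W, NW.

W

With z = a·x + b·y + c and A as origin, the differences give:
  5·a + (-10)·b = +0.03
  55·a + (-15)·b = +0.27
Eliminate b (×(-15) and ×(-10), subtract): 475·a = 2.250 → a = ∂z/∂x = +0.004737
Back-substitute: b = ∂z/∂y = -0.0006316.
Steepest decrease is along −∇f = (-0.004737 E, +0.0006316 N) → west.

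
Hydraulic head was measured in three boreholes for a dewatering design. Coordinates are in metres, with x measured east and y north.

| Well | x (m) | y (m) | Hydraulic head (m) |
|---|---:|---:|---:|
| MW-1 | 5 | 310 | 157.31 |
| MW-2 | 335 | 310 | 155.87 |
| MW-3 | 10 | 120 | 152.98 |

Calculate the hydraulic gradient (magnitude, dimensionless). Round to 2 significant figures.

With h = a·x + b·y + c and MW-1 as origin, the differences give:
  330·a + 0·b = -1.44
  5·a + (-190)·b = -4.33
Eliminate b (×(-190) and ×0, subtract): -62700·a = 273.600 → a = ∂h/∂x = -0.004364
Back-substitute: b = ∂h/∂y = +0.02267.
|∇h| = √(-0.004364² + 0.02267²) = 0.02309

0.023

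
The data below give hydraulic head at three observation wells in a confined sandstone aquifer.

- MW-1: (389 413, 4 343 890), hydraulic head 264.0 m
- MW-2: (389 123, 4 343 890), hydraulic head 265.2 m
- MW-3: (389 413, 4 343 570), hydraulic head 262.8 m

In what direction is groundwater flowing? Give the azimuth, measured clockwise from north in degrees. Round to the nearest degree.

∂h/∂x = (265.2 − 264.0) / (389123 − 389413) = -0.004138
∂h/∂y = (262.8 − 264.0) / (4343570 − 4343890) = +0.003750
Flow direction (−∇h) has components (+0.004138 E, -0.003750 N).
Azimuth = atan2(E, N) = atan2(+0.004138, -0.003750) = 132.2° ≈ 132°.

132°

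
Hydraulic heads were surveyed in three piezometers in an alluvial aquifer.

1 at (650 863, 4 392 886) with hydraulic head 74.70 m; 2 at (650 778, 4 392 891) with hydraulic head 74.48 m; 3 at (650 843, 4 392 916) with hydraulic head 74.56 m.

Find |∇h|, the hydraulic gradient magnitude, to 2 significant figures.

Three-point gradient (reference 1): Δ to 2 = (-85, 5, -0.22), Δ to 3 = (-20, 30, -0.14).
∂h/∂x = +0.002408, ∂h/∂y = -0.003061 (det = -2450).
|∇h| = √(0.002408² + -0.003061²) = 0.003895

0.0039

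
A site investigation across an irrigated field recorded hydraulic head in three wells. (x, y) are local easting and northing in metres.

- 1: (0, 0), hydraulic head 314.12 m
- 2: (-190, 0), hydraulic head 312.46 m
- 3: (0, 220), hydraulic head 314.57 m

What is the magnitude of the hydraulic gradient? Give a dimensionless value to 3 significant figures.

0.00897

∂h/∂x = (312.46 − 314.12) / (-190 − 0) = +0.008737
∂h/∂y = (314.57 − 314.12) / (220 − 0) = +0.002045
|∇h| = √(0.008737² + 0.002045²) = 0.008973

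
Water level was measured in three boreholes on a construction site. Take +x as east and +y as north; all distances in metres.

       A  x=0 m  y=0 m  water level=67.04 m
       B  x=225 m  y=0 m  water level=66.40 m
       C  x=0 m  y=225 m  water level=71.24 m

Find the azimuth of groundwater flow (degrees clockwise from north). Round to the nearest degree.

171°

∂h/∂x = (66.40 − 67.04) / (225 − 0) = -0.002844
∂h/∂y = (71.24 − 67.04) / (225 − 0) = +0.01867
Flow direction (−∇h) has components (+0.002844 E, -0.01867 N).
Azimuth = atan2(E, N) = atan2(+0.002844, -0.01867) = 171.3° ≈ 171°.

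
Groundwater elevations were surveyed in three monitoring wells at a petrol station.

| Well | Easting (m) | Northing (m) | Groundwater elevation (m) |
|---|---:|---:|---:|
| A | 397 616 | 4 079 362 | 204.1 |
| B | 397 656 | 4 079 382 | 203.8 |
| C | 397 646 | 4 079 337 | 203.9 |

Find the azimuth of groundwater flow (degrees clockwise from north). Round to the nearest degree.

085°

Differences from A: to B (Δx, Δy, Δh) = (40, 20, -0.3); to C = (30, -25, -0.2).
Solve a·Δx + b·Δy = Δh: det = 40·(-25) − 30·20 = -1600.
∂h/∂x = [(-0.3)·(-25) − (-0.2)·20] / -1600 = -0.007187
∂h/∂y = [40·(-0.2) − 30·(-0.3)] / -1600 = -0.0006250
Flow direction (−∇h) has components (+0.007187 E, +0.0006250 N).
Azimuth = atan2(E, N) = atan2(+0.007187, +0.0006250) = 85.0° ≈ 085°.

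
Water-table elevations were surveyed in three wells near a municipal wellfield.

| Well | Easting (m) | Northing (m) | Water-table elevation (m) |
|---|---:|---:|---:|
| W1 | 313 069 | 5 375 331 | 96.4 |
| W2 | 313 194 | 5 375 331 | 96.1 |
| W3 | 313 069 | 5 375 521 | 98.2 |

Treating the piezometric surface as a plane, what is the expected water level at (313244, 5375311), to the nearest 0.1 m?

95.8 m

∂h/∂x = (96.1 − 96.4) / (313194 − 313069) = -0.002400
∂h/∂y = (98.2 − 96.4) / (5375521 − 5375331) = +0.009474
h(313244, 5375311) = 96.4 + (-0.002400)·(175) + (+0.009474)·(-20) = 96.4 -0.420 -0.189 = 95.791 m.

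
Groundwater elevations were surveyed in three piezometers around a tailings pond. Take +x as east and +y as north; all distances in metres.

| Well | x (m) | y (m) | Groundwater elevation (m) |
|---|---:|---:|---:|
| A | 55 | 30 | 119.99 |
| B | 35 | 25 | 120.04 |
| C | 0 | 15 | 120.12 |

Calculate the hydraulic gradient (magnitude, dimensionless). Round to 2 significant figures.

Three-point gradient (reference A): Δ to B = (-20, -5, +0.05), Δ to C = (-55, -15, +0.13).
∂h/∂x = -0.004000, ∂h/∂y = +0.006000 (det = 25).
|∇h| = √(-0.004000² + 0.006000²) = 0.007211

0.0072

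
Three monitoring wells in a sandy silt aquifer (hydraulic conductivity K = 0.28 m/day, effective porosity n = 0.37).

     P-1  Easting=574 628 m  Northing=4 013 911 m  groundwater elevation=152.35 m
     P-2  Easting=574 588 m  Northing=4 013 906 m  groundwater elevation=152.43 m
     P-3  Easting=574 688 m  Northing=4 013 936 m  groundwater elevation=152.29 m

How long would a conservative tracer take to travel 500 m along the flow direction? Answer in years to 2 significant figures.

With h = a·x + b·y + c and P-1 as origin, the differences give:
  (-40)·a + (-5)·b = +0.08
  60·a + 25·b = -0.06
Eliminate b (×25 and ×(-5), subtract): -700·a = 1.700 → a = ∂h/∂x = -0.002429
Back-substitute: b = ∂h/∂y = +0.003429.
|∇h| = √(-0.002429² + 0.003429²) = 0.004202
Seepage velocity v = K·i/n = 0.28 × 0.004202 / 0.37 = 0.00318 m/day.
t = 500 / 0.00318 = 1.572e+05 days = 430 years.

430 years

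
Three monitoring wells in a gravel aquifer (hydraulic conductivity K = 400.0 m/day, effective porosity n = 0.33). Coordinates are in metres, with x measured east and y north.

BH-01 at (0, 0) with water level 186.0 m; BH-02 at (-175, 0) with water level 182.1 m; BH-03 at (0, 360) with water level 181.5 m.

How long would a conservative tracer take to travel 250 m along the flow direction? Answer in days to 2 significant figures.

∂h/∂x = (182.1 − 186.0) / (-175 − 0) = +0.02229
∂h/∂y = (181.5 − 186.0) / (360 − 0) = -0.01250
|∇h| = √(0.02229² + -0.01250²) = 0.02556
Seepage velocity v = K·i/n = 400.0 × 0.02556 / 0.33 = 30.98 m/day.
t = 250 / 30.98 = 8.07 days.

8.1 days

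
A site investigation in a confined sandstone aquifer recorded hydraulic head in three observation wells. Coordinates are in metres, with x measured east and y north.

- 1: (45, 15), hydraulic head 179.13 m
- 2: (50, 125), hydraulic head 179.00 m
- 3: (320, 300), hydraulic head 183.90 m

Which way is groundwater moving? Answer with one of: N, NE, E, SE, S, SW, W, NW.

With h = a·x + b·y + c and 1 as origin, the differences give:
  5·a + 110·b = -0.13
  275·a + 285·b = +4.77
Eliminate b (×285 and ×110, subtract): -28825·a = -561.750 → a = ∂h/∂x = +0.01949
Back-substitute: b = ∂h/∂y = -0.002068.
Flow = −∇h = (-0.01949 east, +0.002068 north), which points west.

W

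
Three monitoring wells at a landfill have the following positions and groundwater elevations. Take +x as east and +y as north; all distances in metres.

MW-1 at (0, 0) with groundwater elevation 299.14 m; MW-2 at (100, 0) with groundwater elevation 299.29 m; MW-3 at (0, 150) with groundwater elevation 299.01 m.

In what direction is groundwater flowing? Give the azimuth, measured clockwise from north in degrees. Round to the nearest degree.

∂h/∂x = (299.29 − 299.14) / (100 − 0) = +0.001500
∂h/∂y = (299.01 − 299.14) / (150 − 0) = -0.0008667
Flow direction (−∇h) has components (-0.001500 E, +0.0008667 N).
Azimuth = atan2(E, N) = atan2(-0.001500, +0.0008667) = 300.0° ≈ 300°.

300°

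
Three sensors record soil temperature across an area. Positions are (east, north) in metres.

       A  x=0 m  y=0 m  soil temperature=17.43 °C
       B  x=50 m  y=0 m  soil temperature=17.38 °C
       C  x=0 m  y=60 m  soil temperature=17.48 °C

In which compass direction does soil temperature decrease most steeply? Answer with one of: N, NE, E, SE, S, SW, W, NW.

SE

∂T/∂x = (17.38 − 17.43) / (50 − 0) = -0.001000
∂T/∂y = (17.48 − 17.43) / (60 − 0) = +0.0008333
Steepest decrease is along −∇f = (+0.001000 E, -0.0008333 N) → southeast.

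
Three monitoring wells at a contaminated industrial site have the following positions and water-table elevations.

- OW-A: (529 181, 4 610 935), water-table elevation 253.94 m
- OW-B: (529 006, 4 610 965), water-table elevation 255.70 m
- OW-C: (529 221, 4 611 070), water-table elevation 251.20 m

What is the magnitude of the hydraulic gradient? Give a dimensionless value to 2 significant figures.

0.021

Taking OW-A as reference: OW-B−OW-A = (-175, 30, +1.76); OW-C−OW-A = (40, 135, -2.74).
Determinant of the coordinate differences = (-175)·135 − 40·30 = -24825.
∂h/∂x = [(+1.76)·135 − (-2.74)·30] / -24825 = -0.01288
∂h/∂y = [(-175)·(-2.74) − 40·(+1.76)] / -24825 = -0.01648
|∇h| = √(-0.01288² + -0.01648²) = 0.02092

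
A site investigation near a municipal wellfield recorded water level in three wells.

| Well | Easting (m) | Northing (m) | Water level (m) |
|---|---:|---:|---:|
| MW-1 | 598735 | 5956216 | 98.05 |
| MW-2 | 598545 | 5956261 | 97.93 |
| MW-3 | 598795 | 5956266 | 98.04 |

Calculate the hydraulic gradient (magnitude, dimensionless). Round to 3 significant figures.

With h = a·x + b·y + c and MW-1 as origin, the differences give:
  (-190)·a + 45·b = -0.12
  60·a + 50·b = -0.01
Eliminate b (×50 and ×45, subtract): -12200·a = -5.550 → a = ∂h/∂x = +0.0004549
Back-substitute: b = ∂h/∂y = -0.0007459.
|∇h| = √(0.0004549² + -0.0007459²) = 0.0008737

0.000874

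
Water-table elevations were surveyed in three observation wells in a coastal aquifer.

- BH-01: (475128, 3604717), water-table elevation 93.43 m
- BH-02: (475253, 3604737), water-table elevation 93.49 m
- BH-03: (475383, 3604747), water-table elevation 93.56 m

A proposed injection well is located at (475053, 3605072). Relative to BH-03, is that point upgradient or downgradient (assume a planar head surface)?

Differences from BH-01: to BH-02 (Δx, Δy, Δh) = (125, 20, +0.06); to BH-03 = (255, 30, +0.13).
Solve a·Δx + b·Δy = Δh: det = 125·30 − 255·20 = -1350.
∂h/∂x = [(+0.06)·30 − (+0.13)·20] / -1350 = +0.0005926
∂h/∂y = [125·(+0.13) − 255·(+0.06)] / -1350 = -0.0007037
Head at (475053, 3605072) = 93.43 + (+0.0005926)·(-75) + (-0.0007037)·(355) = 93.14 m.
That is lower than the 93.56 m at BH-03, so the point is downgradient.

downgradient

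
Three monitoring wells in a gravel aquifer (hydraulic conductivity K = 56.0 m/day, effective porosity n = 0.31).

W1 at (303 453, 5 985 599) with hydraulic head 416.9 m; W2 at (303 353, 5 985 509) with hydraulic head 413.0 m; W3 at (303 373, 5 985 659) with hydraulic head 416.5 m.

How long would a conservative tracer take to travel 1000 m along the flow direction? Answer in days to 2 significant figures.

Three-point gradient (reference W1): Δ to W2 = (-100, -90, -3.9), Δ to W3 = (-80, 60, -0.4).
∂h/∂x = +0.02045, ∂h/∂y = +0.02061 (det = -13200).
|∇h| = √(0.02045² + 0.02061²) = 0.02903
Seepage velocity v = K·i/n = 56.0 × 0.02903 / 0.31 = 5.244 m/day.
t = 1000 / 5.244 = 190.7 days.

190 days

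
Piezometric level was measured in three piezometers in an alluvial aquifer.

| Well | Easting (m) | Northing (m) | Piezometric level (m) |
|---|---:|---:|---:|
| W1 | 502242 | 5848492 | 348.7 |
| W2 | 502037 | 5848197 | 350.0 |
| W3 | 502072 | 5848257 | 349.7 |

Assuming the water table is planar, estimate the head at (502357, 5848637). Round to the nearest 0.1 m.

348.1 m

Three-point gradient (reference W1): Δ to W2 = (-205, -295, +1.3), Δ to W3 = (-170, -235, +1.0).
∂h/∂x = +0.005316, ∂h/∂y = -0.008101 (det = -1975).
h(502357, 5848637) = 348.7 + (+0.005316)·(115) + (-0.008101)·(145) = 348.7 +0.611 -1.175 = 348.137 m.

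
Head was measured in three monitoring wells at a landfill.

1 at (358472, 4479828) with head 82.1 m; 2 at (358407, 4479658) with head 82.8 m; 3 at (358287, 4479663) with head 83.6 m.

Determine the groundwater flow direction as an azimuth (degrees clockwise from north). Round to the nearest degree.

With h = a·x + b·y + c and 1 as origin, the differences give:
  (-65)·a + (-170)·b = +0.7
  (-185)·a + (-165)·b = +1.5
Eliminate b (×(-165) and ×(-170), subtract): -20725·a = 139.50 → a = ∂h/∂x = -0.006731
Back-substitute: b = ∂h/∂y = -0.001544.
Flow direction (−∇h) has components (+0.006731 E, +0.001544 N).
Azimuth = atan2(E, N) = atan2(+0.006731, +0.001544) = 77.1° ≈ 077°.

077°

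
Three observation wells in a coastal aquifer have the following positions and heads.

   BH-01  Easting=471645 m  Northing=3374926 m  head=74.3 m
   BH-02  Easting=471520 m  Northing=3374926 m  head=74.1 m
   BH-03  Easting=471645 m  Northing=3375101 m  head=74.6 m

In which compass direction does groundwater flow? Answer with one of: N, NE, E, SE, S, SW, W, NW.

∂h/∂x = (74.1 − 74.3) / (471520 − 471645) = +0.001600
∂h/∂y = (74.6 − 74.3) / (3375101 − 3374926) = +0.001714
Flow = −∇h = (-0.001600 east, -0.001714 north), which points southwest.

SW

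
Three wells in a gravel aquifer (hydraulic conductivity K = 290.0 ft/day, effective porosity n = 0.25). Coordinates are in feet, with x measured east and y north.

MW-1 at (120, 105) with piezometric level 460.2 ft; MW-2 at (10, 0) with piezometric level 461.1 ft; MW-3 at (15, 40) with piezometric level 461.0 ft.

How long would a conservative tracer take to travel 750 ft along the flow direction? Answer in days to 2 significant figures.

With h = a·x + b·y + c and MW-1 as origin, the differences give:
  (-110)·a + (-105)·b = +0.9
  (-105)·a + (-65)·b = +0.8
Eliminate b (×(-65) and ×(-105), subtract): -3875·a = 25.50 → a = ∂h/∂x = -0.006581
Back-substitute: b = ∂h/∂y = -0.001677.
|∇h| = √(-0.006581² + -0.001677²) = 0.006791
Seepage velocity v = K·i/n = 290.0 × 0.006791 / 0.25 = 7.878 ft/day.
t = 750 / 7.878 = 95.2 days.

95 days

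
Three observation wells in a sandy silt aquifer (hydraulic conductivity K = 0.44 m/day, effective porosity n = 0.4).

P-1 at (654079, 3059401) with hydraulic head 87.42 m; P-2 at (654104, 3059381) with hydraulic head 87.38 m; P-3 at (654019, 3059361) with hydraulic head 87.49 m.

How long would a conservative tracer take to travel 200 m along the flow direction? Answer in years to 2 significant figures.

Three-point gradient (reference P-1): Δ to P-2 = (25, -20, -0.04), Δ to P-3 = (-60, -40, +0.07).
∂h/∂x = -0.001364, ∂h/∂y = +0.0002955 (det = -2200).
|∇h| = √(-0.001364² + 0.0002955²) = 0.001396
Seepage velocity v = K·i/n = 0.44 × 0.001396 / 0.4 = 0.001536 m/day.
t = 200 / 0.001536 = 1.302e+05 days = 356 years.

360 years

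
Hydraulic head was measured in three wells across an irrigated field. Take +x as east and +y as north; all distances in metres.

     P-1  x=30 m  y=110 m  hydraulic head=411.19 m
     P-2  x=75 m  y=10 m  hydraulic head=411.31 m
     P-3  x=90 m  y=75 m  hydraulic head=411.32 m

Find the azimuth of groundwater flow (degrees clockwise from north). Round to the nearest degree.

279°

Taking P-1 as reference: P-2−P-1 = (45, -100, +0.12); P-3−P-1 = (60, -35, +0.13).
Solve a·Δx + b·Δy = Δh: det = 45·(-35) − 60·(-100) = 4425.
∂h/∂x = [(+0.12)·(-35) − (+0.13)·(-100)] / 4425 = +0.001989
∂h/∂y = [45·(+0.13) − 60·(+0.12)] / 4425 = -0.0003051
Flow direction (−∇h) has components (-0.001989 E, +0.0003051 N).
Azimuth = atan2(E, N) = atan2(-0.001989, +0.0003051) = 278.7° ≈ 279°.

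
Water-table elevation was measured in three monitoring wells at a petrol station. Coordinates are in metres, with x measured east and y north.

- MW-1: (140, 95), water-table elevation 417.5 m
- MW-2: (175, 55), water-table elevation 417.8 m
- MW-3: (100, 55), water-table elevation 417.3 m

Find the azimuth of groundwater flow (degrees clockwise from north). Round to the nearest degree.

With h = a·x + b·y + c and MW-1 as origin, the differences give:
  35·a + (-40)·b = +0.3
  (-40)·a + (-40)·b = -0.2
Eliminate b (×(-40) and ×(-40), subtract): -3000·a = -20.00 → a = ∂h/∂x = +0.006667
Back-substitute: b = ∂h/∂y = -0.001667.
Flow direction (−∇h) has components (-0.006667 E, +0.001667 N).
Azimuth = atan2(E, N) = atan2(-0.006667, +0.001667) = 284.0° ≈ 284°.

284°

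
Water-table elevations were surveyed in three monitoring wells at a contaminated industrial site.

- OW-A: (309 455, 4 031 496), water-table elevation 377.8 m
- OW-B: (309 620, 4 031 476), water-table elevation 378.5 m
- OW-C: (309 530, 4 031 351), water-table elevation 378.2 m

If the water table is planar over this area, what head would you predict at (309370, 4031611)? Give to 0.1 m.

377.4 m

Differences from OW-A: to OW-B (Δx, Δy, Δh) = (165, -20, +0.7); to OW-C = (75, -145, +0.4).
Solve a·Δx + b·Δy = Δh: det = 165·(-145) − 75·(-20) = -22425.
∂h/∂x = [(+0.7)·(-145) − (+0.4)·(-20)] / -22425 = +0.004169
∂h/∂y = [165·(+0.4) − 75·(+0.7)] / -22425 = -0.0006020
h(309370, 4031611) = 377.8 + (+0.004169)·(-85) + (-0.0006020)·(115) = 377.8 -0.354 -0.069 = 377.376 m.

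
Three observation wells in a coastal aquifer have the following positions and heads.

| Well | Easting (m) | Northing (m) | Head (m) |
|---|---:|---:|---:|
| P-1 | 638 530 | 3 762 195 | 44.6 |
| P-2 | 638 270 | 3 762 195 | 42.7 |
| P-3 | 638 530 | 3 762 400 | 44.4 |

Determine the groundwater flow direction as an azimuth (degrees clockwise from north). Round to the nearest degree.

∂h/∂x = (42.7 − 44.6) / (638270 − 638530) = +0.007308
∂h/∂y = (44.4 − 44.6) / (3762400 − 3762195) = -0.0009756
Flow direction (−∇h) has components (-0.007308 E, +0.0009756 N).
Azimuth = atan2(E, N) = atan2(-0.007308, +0.0009756) = 277.6° ≈ 278°.

278°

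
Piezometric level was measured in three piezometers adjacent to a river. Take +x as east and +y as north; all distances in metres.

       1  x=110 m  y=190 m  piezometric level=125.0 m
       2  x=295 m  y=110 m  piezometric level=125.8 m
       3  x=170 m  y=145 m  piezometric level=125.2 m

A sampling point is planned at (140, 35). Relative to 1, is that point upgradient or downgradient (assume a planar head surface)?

Taking 1 as reference: 2−1 = (185, -80, +0.8); 3−1 = (60, -45, +0.2).
Determinant of the coordinate differences = 185·(-45) − 60·(-80) = -3525.
∂h/∂x = [(+0.8)·(-45) − (+0.2)·(-80)] / -3525 = +0.005674
∂h/∂y = [185·(+0.2) − 60·(+0.8)] / -3525 = +0.003121
Head at (140, 35) = 125.0 + (+0.005674)·(30) + (+0.003121)·(-155) = 124.69 m.
That is lower than the 125.0 m at 1, so the point is downgradient.

downgradient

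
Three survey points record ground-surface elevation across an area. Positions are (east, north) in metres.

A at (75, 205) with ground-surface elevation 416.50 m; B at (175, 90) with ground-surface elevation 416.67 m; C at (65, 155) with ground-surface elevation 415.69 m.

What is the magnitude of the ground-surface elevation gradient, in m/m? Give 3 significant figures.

0.0210 m/m

Taking A as reference: B−A = (100, -115, +0.17); C−A = (-10, -50, -0.81).
Determinant of the coordinate differences = 100·(-50) − (-10)·(-115) = -6150.
∂z/∂x = [(+0.17)·(-50) − (-0.81)·(-115)] / -6150 = +0.01653
∂z/∂y = [100·(-0.81) − (-10)·(+0.17)] / -6150 = +0.01289
|∇f| = √(0.01653² + 0.01289²) = 0.02096 m/m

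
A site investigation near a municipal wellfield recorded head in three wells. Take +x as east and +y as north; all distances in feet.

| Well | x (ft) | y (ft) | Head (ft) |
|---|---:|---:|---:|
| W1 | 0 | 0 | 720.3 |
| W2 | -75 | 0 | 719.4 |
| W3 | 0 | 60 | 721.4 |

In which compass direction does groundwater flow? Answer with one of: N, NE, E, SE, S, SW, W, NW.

SW

∂h/∂x = (719.4 − 720.3) / (-75 − 0) = +0.01200
∂h/∂y = (721.4 − 720.3) / (60 − 0) = +0.01833
Flow = −∇h = (-0.01200 east, -0.01833 north), which points southwest.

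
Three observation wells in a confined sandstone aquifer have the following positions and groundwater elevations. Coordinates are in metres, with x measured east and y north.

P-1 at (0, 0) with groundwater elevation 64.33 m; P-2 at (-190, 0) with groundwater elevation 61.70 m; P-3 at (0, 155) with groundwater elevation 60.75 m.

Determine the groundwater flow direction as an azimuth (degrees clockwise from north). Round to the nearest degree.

∂h/∂x = (61.70 − 64.33) / (-190 − 0) = +0.01384
∂h/∂y = (60.75 − 64.33) / (155 − 0) = -0.02310
Flow direction (−∇h) has components (-0.01384 E, +0.02310 N).
Azimuth = atan2(E, N) = atan2(-0.01384, +0.02310) = 329.1° ≈ 329°.

329°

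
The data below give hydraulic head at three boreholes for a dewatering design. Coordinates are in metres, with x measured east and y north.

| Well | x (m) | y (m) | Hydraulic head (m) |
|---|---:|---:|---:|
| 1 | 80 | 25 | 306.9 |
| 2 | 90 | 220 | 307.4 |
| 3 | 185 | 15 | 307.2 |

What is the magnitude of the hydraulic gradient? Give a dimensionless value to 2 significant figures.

0.0039

Differences from 1: to 2 (Δx, Δy, Δh) = (10, 195, +0.5); to 3 = (105, -10, +0.3).
Determinant of the coordinate differences = 10·(-10) − 105·195 = -20575.
∂h/∂x = [(+0.5)·(-10) − (+0.3)·195] / -20575 = +0.003086
∂h/∂y = [10·(+0.3) − 105·(+0.5)] / -20575 = +0.002406
|∇h| = √(0.003086² + 0.002406²) = 0.003913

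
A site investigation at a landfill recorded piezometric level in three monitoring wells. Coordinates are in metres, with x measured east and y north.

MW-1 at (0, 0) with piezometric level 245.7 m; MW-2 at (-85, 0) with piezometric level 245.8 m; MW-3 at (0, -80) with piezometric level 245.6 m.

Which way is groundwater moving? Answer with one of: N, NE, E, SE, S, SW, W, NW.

∂h/∂x = (245.8 − 245.7) / (-85 − 0) = -0.001176
∂h/∂y = (245.6 − 245.7) / (-80 − 0) = +0.001250
Flow = −∇h = (+0.001176 east, -0.001250 north), which points southeast.

SE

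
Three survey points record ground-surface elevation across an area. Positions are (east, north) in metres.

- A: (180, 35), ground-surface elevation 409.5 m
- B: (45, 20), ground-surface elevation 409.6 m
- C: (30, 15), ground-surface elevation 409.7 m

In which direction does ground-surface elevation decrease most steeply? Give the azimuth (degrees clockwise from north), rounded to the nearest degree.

Taking A as reference: B−A = (-135, -15, +0.1); C−A = (-150, -20, +0.2).
Solve a·Δx + b·Δy = Δz: det = (-135)·(-20) − (-150)·(-15) = 450.
∂z/∂x = [(+0.1)·(-20) − (+0.2)·(-15)] / 450 = +0.002222
∂z/∂y = [(-135)·(+0.2) − (-150)·(+0.1)] / 450 = -0.02667
Steepest decrease is along −∇f: components (-0.002222 E, +0.02667 N).
Azimuth = atan2(-0.002222, +0.02667) = 355.2° ≈ 355°.

355°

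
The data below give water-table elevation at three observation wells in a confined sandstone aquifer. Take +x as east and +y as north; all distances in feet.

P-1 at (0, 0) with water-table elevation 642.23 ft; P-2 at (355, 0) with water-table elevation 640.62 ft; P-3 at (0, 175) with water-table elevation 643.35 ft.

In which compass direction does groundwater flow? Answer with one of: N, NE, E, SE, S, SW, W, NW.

∂h/∂x = (640.62 − 642.23) / (355 − 0) = -0.004535
∂h/∂y = (643.35 − 642.23) / (175 − 0) = +0.006400
Flow = −∇h = (+0.004535 east, -0.006400 north), which points southeast.

SE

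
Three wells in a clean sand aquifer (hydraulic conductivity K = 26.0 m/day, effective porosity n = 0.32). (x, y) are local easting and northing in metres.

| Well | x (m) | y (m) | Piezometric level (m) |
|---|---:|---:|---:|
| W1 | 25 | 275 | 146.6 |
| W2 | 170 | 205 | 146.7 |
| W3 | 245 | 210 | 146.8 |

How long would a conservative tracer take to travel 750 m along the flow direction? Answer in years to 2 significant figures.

15 years

Three-point gradient (reference W1): Δ to W2 = (145, -70, +0.1), Δ to W3 = (220, -65, +0.2).
∂h/∂x = +0.001255, ∂h/∂y = +0.001172 (det = 5975).
|∇h| = √(0.001255² + 0.001172²) = 0.001717
Seepage velocity v = K·i/n = 26.0 × 0.001717 / 0.32 = 0.1395 m/day.
t = 750 / 0.1395 = 5376 days = 14.7 years.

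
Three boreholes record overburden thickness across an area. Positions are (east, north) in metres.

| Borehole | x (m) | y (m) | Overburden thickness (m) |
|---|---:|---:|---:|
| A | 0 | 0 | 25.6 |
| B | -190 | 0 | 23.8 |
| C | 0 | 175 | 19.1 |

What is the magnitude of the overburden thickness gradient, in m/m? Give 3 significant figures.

∂d/∂x = (23.8 − 25.6) / (-190 − 0) = +0.009474
∂d/∂y = (19.1 − 25.6) / (175 − 0) = -0.03714
|∇f| = √(0.009474² + -0.03714²) = 0.03833 m/m

0.0383 m/m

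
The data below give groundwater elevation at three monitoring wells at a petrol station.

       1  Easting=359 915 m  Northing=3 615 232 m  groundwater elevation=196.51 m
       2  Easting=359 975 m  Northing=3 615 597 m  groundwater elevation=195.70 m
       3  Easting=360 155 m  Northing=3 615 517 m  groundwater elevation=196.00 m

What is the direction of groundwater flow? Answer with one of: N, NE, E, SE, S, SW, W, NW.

With h = a·x + b·y + c and 1 as origin, the differences give:
  60·a + 365·b = -0.81
  240·a + 285·b = -0.51
Eliminate b (×285 and ×365, subtract): -70500·a = -44.700 → a = ∂h/∂x = +0.0006340
Back-substitute: b = ∂h/∂y = -0.002323.
Flow = −∇h = (-0.0006340 east, +0.002323 north), which points north.

N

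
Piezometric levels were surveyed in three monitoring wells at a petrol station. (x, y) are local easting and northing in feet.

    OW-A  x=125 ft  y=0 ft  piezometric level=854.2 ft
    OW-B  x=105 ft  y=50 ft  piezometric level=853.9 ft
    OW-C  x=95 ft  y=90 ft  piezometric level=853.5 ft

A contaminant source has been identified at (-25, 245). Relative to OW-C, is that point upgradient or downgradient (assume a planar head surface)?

upgradient

Taking OW-A as reference: OW-B−OW-A = (-20, 50, -0.3); OW-C−OW-A = (-30, 90, -0.7).
Solve a·Δx + b·Δy = Δh: det = (-20)·90 − (-30)·50 = -300.
∂h/∂x = [(-0.3)·90 − (-0.7)·50] / -300 = -0.02667
∂h/∂y = [(-20)·(-0.7) − (-30)·(-0.3)] / -300 = -0.01667
Head at (-25, 245) = 854.2 + (-0.02667)·(-150) + (-0.01667)·(245) = 854.12 ft.
That is higher than the 853.5 ft at OW-C, so the point is upgradient.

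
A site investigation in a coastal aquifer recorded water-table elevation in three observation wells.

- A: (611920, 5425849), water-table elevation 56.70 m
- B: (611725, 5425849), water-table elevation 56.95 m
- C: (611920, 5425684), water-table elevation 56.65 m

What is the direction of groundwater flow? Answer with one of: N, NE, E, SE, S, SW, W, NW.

∂h/∂x = (56.95 − 56.70) / (611725 − 611920) = -0.001282
∂h/∂y = (56.65 − 56.70) / (5425684 − 5425849) = +0.0003030
Flow = −∇h = (+0.001282 east, -0.0003030 north), which points east.

E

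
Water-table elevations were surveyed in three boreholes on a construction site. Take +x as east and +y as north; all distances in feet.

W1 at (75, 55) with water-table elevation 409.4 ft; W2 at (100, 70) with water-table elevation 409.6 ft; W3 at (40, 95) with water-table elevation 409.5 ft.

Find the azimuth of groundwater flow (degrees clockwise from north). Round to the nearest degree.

Differences from W1: to W2 (Δx, Δy, Δh) = (25, 15, +0.2); to W3 = (-35, 40, +0.1).
Solve a·Δx + b·Δy = Δh: det = 25·40 − (-35)·15 = 1525.
∂h/∂x = [(+0.2)·40 − (+0.1)·15] / 1525 = +0.004262
∂h/∂y = [25·(+0.1) − (-35)·(+0.2)] / 1525 = +0.006230
Flow direction (−∇h) has components (-0.004262 E, -0.006230 N).
Azimuth = atan2(E, N) = atan2(-0.004262, -0.006230) = 214.4° ≈ 214°.

214°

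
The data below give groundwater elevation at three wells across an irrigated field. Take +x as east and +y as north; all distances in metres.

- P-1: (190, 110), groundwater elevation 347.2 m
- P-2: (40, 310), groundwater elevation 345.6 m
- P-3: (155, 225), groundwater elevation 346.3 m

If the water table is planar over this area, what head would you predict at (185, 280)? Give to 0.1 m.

345.9 m

Three-point gradient (reference P-1): Δ to P-2 = (-150, 200, -1.6), Δ to P-3 = (-35, 115, -0.9).
∂h/∂x = +0.0003902, ∂h/∂y = -0.007707 (det = -10250).
h(185, 280) = 347.2 + (+0.0003902)·(-5) + (-0.007707)·(170) = 347.2 -0.002 -1.310 = 345.888 m.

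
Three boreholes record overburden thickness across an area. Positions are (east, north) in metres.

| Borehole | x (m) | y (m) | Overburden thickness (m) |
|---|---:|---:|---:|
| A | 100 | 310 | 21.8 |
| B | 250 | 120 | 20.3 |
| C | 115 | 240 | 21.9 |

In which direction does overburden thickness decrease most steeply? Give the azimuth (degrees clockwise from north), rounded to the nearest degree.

073°

With d = a·x + b·y + c and A as origin, the differences give:
  150·a + (-190)·b = -1.5
  15·a + (-70)·b = +0.1
Eliminate b (×(-70) and ×(-190), subtract): -7650·a = 124.00 → a = ∂d/∂x = -0.01621
Back-substitute: b = ∂d/∂y = -0.004902.
Steepest decrease is along −∇f: components (+0.01621 E, +0.004902 N).
Azimuth = atan2(+0.01621, +0.004902) = 73.2° ≈ 073°.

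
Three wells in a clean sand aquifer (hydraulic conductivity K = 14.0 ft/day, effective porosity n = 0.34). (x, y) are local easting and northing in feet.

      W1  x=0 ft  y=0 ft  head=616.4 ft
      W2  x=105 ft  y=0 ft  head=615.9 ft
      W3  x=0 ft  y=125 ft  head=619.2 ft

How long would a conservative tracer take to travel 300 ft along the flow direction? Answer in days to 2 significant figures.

∂h/∂x = (615.9 − 616.4) / (105 − 0) = -0.004762
∂h/∂y = (619.2 − 616.4) / (125 − 0) = +0.02240
|∇h| = √(-0.004762² + 0.02240²) = 0.0229
Seepage velocity v = K·i/n = 14.0 × 0.0229 / 0.34 = 0.9429 ft/day.
t = 300 / 0.9429 = 318.2 days.

320 days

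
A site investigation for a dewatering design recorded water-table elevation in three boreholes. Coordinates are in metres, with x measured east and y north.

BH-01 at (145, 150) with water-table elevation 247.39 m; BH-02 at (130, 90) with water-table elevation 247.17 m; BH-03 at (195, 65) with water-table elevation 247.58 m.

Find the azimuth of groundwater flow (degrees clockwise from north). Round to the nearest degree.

With h = a·x + b·y + c and BH-01 as origin, the differences give:
  (-15)·a + (-60)·b = -0.22
  50·a + (-85)·b = +0.19
Eliminate b (×(-85) and ×(-60), subtract): 4275·a = 30.100 → a = ∂h/∂x = +0.007041
Back-substitute: b = ∂h/∂y = +0.001906.
Flow direction (−∇h) has components (-0.007041 E, -0.001906 N).
Azimuth = atan2(E, N) = atan2(-0.007041, -0.001906) = 254.8° ≈ 255°.

255°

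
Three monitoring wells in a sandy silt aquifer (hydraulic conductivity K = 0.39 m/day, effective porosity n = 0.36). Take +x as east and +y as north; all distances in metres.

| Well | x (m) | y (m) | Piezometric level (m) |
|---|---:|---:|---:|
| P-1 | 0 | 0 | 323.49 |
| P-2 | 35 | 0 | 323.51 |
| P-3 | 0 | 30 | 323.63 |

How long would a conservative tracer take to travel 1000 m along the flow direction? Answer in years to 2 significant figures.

540 years

∂h/∂x = (323.51 − 323.49) / (35 − 0) = +0.0005714
∂h/∂y = (323.63 − 323.49) / (30 − 0) = +0.004667
|∇h| = √(0.0005714² + 0.004667²) = 0.004702
Seepage velocity v = K·i/n = 0.39 × 0.004702 / 0.36 = 0.005094 m/day.
t = 1000 / 0.005094 = 1.963e+05 days = 537 years.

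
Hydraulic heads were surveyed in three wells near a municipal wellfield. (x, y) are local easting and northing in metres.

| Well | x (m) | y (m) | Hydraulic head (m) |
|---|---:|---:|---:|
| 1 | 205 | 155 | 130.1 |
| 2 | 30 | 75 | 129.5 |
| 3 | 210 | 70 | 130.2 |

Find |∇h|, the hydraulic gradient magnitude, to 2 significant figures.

0.0040

With h = a·x + b·y + c and 1 as origin, the differences give:
  (-175)·a + (-80)·b = -0.6
  5·a + (-85)·b = +0.1
Eliminate b (×(-85) and ×(-80), subtract): 15275·a = 59.00 → a = ∂h/∂x = +0.003863
Back-substitute: b = ∂h/∂y = -0.0009493.
|∇h| = √(0.003863² + -0.0009493²) = 0.003978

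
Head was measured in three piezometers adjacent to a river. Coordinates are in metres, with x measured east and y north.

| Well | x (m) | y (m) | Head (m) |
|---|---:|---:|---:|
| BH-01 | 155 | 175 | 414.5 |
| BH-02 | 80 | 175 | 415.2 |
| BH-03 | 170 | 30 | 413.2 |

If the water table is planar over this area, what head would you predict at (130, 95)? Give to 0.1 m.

Differences from BH-01: to BH-02 (Δx, Δy, Δh) = (-75, 0, +0.7); to BH-03 = (15, -145, -1.3).
Determinant of the coordinate differences = (-75)·(-145) − 15·0 = 10875.
∂h/∂x = [(+0.7)·(-145) − (-1.3)·0] / 10875 = -0.009333
∂h/∂y = [(-75)·(-1.3) − 15·(+0.7)] / 10875 = +0.008000
h(130, 95) = 414.5 + (-0.009333)·(-25) + (+0.008000)·(-80) = 414.5 +0.233 -0.640 = 414.093 m.

414.1 m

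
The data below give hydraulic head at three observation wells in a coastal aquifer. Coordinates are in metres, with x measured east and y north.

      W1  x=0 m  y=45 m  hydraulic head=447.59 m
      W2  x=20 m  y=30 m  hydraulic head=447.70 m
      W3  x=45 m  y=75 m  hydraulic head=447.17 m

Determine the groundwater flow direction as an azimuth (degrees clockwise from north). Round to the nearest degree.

013°

Three-point gradient (reference W1): Δ to W2 = (20, -15, +0.11), Δ to W3 = (45, 30, -0.42).
∂h/∂x = -0.002353, ∂h/∂y = -0.01047 (det = 1275).
Flow direction (−∇h) has components (+0.002353 E, +0.01047 N).
Azimuth = atan2(E, N) = atan2(+0.002353, +0.01047) = 12.7° ≈ 013°.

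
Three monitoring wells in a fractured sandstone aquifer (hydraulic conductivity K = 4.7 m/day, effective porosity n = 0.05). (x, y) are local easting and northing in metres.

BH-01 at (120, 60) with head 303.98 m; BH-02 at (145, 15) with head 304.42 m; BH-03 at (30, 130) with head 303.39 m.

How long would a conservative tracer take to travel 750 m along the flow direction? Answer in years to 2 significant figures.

2.0 years

Three-point gradient (reference BH-01): Δ to BH-02 = (25, -45, +0.44), Δ to BH-03 = (-90, 70, -0.59).
∂h/∂x = -0.001848, ∂h/∂y = -0.01080 (det = -2300).
|∇h| = √(-0.001848² + -0.01080²) = 0.01096
Seepage velocity v = K·i/n = 4.7 × 0.01096 / 0.05 = 1.03 m/day.
t = 750 / 1.03 = 728.2 days = 1.99 years.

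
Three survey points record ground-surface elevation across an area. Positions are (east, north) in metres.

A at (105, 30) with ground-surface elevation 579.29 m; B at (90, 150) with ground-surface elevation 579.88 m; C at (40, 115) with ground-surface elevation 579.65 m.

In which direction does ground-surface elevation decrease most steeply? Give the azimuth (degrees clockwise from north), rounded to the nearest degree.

192°

Taking A as reference: B−A = (-15, 120, +0.59); C−A = (-65, 85, +0.36).
Solve a·Δx + b·Δy = Δz: det = (-15)·85 − (-65)·120 = 6525.
∂z/∂x = [(+0.59)·85 − (+0.36)·120] / 6525 = +0.001065
∂z/∂y = [(-15)·(+0.36) − (-65)·(+0.59)] / 6525 = +0.005050
Steepest decrease is along −∇f: components (-0.001065 E, -0.005050 N).
Azimuth = atan2(-0.001065, -0.005050) = 191.9° ≈ 192°.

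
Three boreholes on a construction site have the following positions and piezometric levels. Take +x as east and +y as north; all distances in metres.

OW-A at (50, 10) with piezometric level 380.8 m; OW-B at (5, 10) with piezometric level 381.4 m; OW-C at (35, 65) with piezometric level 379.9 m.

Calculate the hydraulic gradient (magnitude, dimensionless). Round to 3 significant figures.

0.0240

Taking OW-A as reference: OW-B−OW-A = (-45, 0, +0.6); OW-C−OW-A = (-15, 55, -0.9).
Solve a·Δx + b·Δy = Δh: det = (-45)·55 − (-15)·0 = -2475.
∂h/∂x = [(+0.6)·55 − (-0.9)·0] / -2475 = -0.01333
∂h/∂y = [(-45)·(-0.9) − (-15)·(+0.6)] / -2475 = -0.02000
|∇h| = √(-0.01333² + -0.02000²) = 0.02404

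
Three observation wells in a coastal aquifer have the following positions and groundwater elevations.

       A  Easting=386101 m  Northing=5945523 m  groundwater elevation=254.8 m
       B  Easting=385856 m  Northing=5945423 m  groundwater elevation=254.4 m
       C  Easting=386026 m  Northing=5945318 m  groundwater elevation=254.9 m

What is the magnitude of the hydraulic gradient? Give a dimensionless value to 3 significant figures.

0.00250

With h = a·x + b·y + c and A as origin, the differences give:
  (-245)·a + (-100)·b = -0.4
  (-75)·a + (-205)·b = +0.1
Eliminate b (×(-205) and ×(-100), subtract): 42725·a = 92.00 → a = ∂h/∂x = +0.002153
Back-substitute: b = ∂h/∂y = -0.001276.
|∇h| = √(0.002153² + -0.001276²) = 0.002503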